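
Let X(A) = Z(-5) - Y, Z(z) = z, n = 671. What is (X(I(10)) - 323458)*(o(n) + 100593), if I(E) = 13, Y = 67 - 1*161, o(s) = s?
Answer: -32745638416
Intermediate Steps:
Y = -94 (Y = 67 - 161 = -94)
X(A) = 89 (X(A) = -5 - 1*(-94) = -5 + 94 = 89)
(X(I(10)) - 323458)*(o(n) + 100593) = (89 - 323458)*(671 + 100593) = -323369*101264 = -32745638416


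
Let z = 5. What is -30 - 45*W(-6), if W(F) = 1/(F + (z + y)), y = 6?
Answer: -39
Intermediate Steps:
W(F) = 1/(11 + F) (W(F) = 1/(F + (5 + 6)) = 1/(F + 11) = 1/(11 + F))
-30 - 45*W(-6) = -30 - 45/(11 - 6) = -30 - 45/5 = -30 - 45*⅕ = -30 - 9 = -39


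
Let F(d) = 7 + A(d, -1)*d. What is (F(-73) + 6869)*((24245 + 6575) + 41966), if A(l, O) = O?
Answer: 505789914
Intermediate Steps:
F(d) = 7 - d
(F(-73) + 6869)*((24245 + 6575) + 41966) = ((7 - 1*(-73)) + 6869)*((24245 + 6575) + 41966) = ((7 + 73) + 6869)*(30820 + 41966) = (80 + 6869)*72786 = 6949*72786 = 505789914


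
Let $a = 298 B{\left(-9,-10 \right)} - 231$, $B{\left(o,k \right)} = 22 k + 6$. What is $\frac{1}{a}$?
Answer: $- \frac{1}{64003} \approx -1.5624 \cdot 10^{-5}$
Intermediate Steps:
$B{\left(o,k \right)} = 6 + 22 k$
$a = -64003$ ($a = 298 \left(6 + 22 \left(-10\right)\right) - 231 = 298 \left(6 - 220\right) - 231 = 298 \left(-214\right) - 231 = -63772 - 231 = -64003$)
$\frac{1}{a} = \frac{1}{-64003} = - \frac{1}{64003}$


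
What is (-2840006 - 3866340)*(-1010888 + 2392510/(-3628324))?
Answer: 6149436918380218203/907081 ≈ 6.7794e+12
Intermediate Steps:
(-2840006 - 3866340)*(-1010888 + 2392510/(-3628324)) = -6706346*(-1010888 + 2392510*(-1/3628324)) = -6706346*(-1010888 - 1196255/1814162) = -6706346*(-1833915792111/1814162) = 6149436918380218203/907081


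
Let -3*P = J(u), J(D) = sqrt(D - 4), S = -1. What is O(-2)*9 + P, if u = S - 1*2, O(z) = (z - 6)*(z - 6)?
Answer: 576 - I*sqrt(7)/3 ≈ 576.0 - 0.88192*I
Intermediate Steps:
O(z) = (-6 + z)**2 (O(z) = (-6 + z)*(-6 + z) = (-6 + z)**2)
u = -3 (u = -1 - 1*2 = -1 - 2 = -3)
J(D) = sqrt(-4 + D)
P = -I*sqrt(7)/3 (P = -sqrt(-4 - 3)/3 = -I*sqrt(7)/3 ≈ -0.88192*I)
O(-2)*9 + P = (-6 - 2)**2*9 - I*sqrt(7)/3 = (-8)**2*9 - I*sqrt(7)/3 = 64*9 - I*sqrt(7)/3 = 576 - I*sqrt(7)/3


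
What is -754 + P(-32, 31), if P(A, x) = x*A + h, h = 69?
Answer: -1677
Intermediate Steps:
P(A, x) = 69 + A*x (P(A, x) = x*A + 69 = A*x + 69 = 69 + A*x)
-754 + P(-32, 31) = -754 + (69 - 32*31) = -754 + (69 - 992) = -754 - 923 = -1677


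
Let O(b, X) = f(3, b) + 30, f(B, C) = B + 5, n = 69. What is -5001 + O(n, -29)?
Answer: -4963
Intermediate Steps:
f(B, C) = 5 + B
O(b, X) = 38 (O(b, X) = (5 + 3) + 30 = 8 + 30 = 38)
-5001 + O(n, -29) = -5001 + 38 = -4963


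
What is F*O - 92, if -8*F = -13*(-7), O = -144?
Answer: 1546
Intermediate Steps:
F = -91/8 (F = -(-13)*(-7)/8 = -⅛*91 = -91/8 ≈ -11.375)
F*O - 92 = -91/8*(-144) - 92 = 1638 - 92 = 1546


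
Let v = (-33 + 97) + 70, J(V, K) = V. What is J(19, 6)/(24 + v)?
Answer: 19/158 ≈ 0.12025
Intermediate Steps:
v = 134 (v = 64 + 70 = 134)
J(19, 6)/(24 + v) = 19/(24 + 134) = 19/158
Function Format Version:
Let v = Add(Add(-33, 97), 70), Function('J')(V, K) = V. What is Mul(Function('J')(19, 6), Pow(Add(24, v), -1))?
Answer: Rational(19, 158) ≈ 0.12025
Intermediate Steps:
v = 134 (v = Add(64, 70) = 134)
Mul(Function('J')(19, 6), Pow(Add(24, v), -1)) = Mul(19, Pow(Add(24, 134), -1)) = Mul(19, Pow(158, -1)) = Mul(19, Rational(1, 158)) = Rational(19, 158)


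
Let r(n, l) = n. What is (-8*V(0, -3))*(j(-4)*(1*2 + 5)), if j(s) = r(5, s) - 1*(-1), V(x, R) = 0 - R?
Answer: -1008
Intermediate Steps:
V(x, R) = -R
j(s) = 6 (j(s) = 5 - 1*(-1) = 5 + 1 = 6)
(-8*V(0, -3))*(j(-4)*(1*2 + 5)) = (-(-8)*(-3))*(6*(1*2 + 5)) = (-8*3)*(6*(2 + 5)) = -144*7 = -24*42 = -1008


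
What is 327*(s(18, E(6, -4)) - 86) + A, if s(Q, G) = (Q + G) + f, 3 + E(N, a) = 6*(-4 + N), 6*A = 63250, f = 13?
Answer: -13501/3 ≈ -4500.3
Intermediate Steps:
A = 31625/3 (A = (⅙)*63250 = 31625/3 ≈ 10542.)
E(N, a) = -27 + 6*N (E(N, a) = -3 + 6*(-4 + N) = -3 + (-24 + 6*N) = -27 + 6*N)
s(Q, G) = 13 + G + Q (s(Q, G) = (Q + G) + 13 = (G + Q) + 13 = 13 + G + Q)
327*(s(18, E(6, -4)) - 86) + A = 327*((13 + (-27 + 6*6) + 18) - 86) + 31625/3 = 327*((13 + (-27 + 36) + 18) - 86) + 31625/3 = 327*((13 + 9 + 18) - 86) + 31625/3 = 327*(40 - 86) + 31625/3 = 327*(-46) + 31625/3 = -15042 + 31625/3 = -13501/3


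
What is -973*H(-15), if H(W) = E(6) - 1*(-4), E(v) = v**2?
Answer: -38920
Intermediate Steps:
H(W) = 40 (H(W) = 6**2 - 1*(-4) = 36 + 4 = 40)
-973*H(-15) = -973*40 = -38920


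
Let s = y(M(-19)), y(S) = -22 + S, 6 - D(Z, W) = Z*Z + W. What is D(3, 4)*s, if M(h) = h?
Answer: 287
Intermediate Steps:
D(Z, W) = 6 - W - Z**2 (D(Z, W) = 6 - (Z*Z + W) = 6 - (Z**2 + W) = 6 - (W + Z**2) = 6 + (-W - Z**2) = 6 - W - Z**2)
s = -41 (s = -22 - 19 = -41)
D(3, 4)*s = (6 - 1*4 - 1*3**2)*(-41) = (6 - 4 - 1*9)*(-41) = (6 - 4 - 9)*(-41) = -7*(-41) = 287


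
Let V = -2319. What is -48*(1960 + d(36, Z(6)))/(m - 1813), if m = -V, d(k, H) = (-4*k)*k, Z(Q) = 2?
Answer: 77376/253 ≈ 305.83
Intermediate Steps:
d(k, H) = -4*k²
m = 2319 (m = -1*(-2319) = 2319)
-48*(1960 + d(36, Z(6)))/(m - 1813) = -48*(1960 - 4*36²)/(2319 - 1813) = -48*(1960 - 4*1296)/506 = -48*(1960 - 5184)/506 = -(-154752)/506 = -48*(-1612/253) = 77376/253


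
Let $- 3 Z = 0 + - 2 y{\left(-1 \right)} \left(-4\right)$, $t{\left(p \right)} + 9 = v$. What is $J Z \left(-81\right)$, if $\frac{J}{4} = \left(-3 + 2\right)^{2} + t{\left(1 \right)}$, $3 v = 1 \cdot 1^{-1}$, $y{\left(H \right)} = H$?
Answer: $6624$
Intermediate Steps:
$v = \frac{1}{3}$ ($v = \frac{1 \cdot 1^{-1}}{3} = \frac{1 \cdot 1}{3} = \frac{1}{3} \cdot 1 = \frac{1}{3} \approx 0.33333$)
$t{\left(p \right)} = - \frac{26}{3}$ ($t{\left(p \right)} = -9 + \frac{1}{3} = - \frac{26}{3}$)
$Z = \frac{8}{3}$ ($Z = - \frac{0 + \left(-2\right) \left(-1\right) \left(-4\right)}{3} = - \frac{0 + 2 \left(-4\right)}{3} = - \frac{0 - 8}{3} = \left(- \frac{1}{3}\right) \left(-8\right) = \frac{8}{3} \approx 2.6667$)
$J = - \frac{92}{3}$ ($J = 4 \left(\left(-3 + 2\right)^{2} - \frac{26}{3}\right) = 4 \left(\left(-1\right)^{2} - \frac{26}{3}\right) = 4 \left(1 - \frac{26}{3}\right) = 4 \left(- \frac{23}{3}\right) = - \frac{92}{3} \approx -30.667$)
$J Z \left(-81\right) = \left(- \frac{92}{3}\right) \frac{8}{3} \left(-81\right) = \left(- \frac{736}{9}\right) \left(-81\right) = 6624$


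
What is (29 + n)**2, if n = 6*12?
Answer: 10201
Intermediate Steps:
n = 72
(29 + n)**2 = (29 + 72)**2 = 101**2 = 10201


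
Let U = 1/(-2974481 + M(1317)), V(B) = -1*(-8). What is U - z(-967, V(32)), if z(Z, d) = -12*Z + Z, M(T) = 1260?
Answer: -31626151778/2973221 ≈ -10637.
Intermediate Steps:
V(B) = 8
z(Z, d) = -11*Z
U = -1/2973221 (U = 1/(-2974481 + 1260) = 1/(-2973221) = -1/2973221 ≈ -3.3634e-7)
U - z(-967, V(32)) = -1/2973221 - (-11)*(-967) = -1/2973221 - 1*10637 = -1/2973221 - 10637 = -31626151778/2973221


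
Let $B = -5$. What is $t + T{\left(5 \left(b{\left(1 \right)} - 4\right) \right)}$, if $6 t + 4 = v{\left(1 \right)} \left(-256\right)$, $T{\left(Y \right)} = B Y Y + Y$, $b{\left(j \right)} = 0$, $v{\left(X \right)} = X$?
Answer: $- \frac{6190}{3} \approx -2063.3$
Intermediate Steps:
$T{\left(Y \right)} = Y - 5 Y^{2}$ ($T{\left(Y \right)} = - 5 Y Y + Y = - 5 Y^{2} + Y = Y - 5 Y^{2}$)
$t = - \frac{130}{3}$ ($t = - \frac{2}{3} + \frac{1 \left(-256\right)}{6} = - \frac{2}{3} + \frac{1}{6} \left(-256\right) = - \frac{2}{3} - \frac{128}{3} = - \frac{130}{3} \approx -43.333$)
$t + T{\left(5 \left(b{\left(1 \right)} - 4\right) \right)} = - \frac{130}{3} + 5 \left(0 - 4\right) \left(1 - 5 \cdot 5 \left(0 - 4\right)\right) = - \frac{130}{3} + 5 \left(-4\right) \left(1 - 5 \cdot 5 \left(-4\right)\right) = - \frac{130}{3} - 20 \left(1 - -100\right) = - \frac{130}{3} - 20 \left(1 + 100\right) = - \frac{130}{3} - 2020 = - \frac{6190}{3}$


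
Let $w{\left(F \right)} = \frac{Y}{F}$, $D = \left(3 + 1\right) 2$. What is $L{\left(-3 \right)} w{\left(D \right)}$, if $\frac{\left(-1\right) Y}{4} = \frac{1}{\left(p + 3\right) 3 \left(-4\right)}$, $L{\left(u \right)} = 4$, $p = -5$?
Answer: $- \frac{1}{12} \approx -0.083333$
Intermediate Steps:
$D = 8$ ($D = 4 \cdot 2 = 8$)
$Y = - \frac{1}{6}$ ($Y = - \frac{4}{\left(-5 + 3\right) 3 \left(-4\right)} = - \frac{4}{\left(-2\right) 3 \left(-4\right)} = - \frac{4}{\left(-6\right) \left(-4\right)} = - \frac{4}{24} = \left(-4\right) \frac{1}{24} = - \frac{1}{6} \approx -0.16667$)
$w{\left(F \right)} = - \frac{1}{6 F}$
$L{\left(-3 \right)} w{\left(D \right)} = 4 \left(- \frac{1}{6 \cdot 8}\right) = 4 \left(\left(- \frac{1}{6}\right) \frac{1}{8}\right) = 4 \left(- \frac{1}{48}\right) = - \frac{1}{12}$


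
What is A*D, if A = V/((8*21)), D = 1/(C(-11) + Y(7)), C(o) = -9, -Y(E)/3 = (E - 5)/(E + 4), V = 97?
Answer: -1067/17640 ≈ -0.060488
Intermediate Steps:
Y(E) = -3*(-5 + E)/(4 + E) (Y(E) = -3*(E - 5)/(E + 4) = -3*(-5 + E)/(4 + E))
D = -11/105 (D = 1/(-9 + 3*(5 - 1*7)/(4 + 7)) = 1/(-9 + 3*(5 - 7)/11) = 1/(-9 + 3*(1/11)*(-2)) = 1/(-9 - 6/11) = 1/(-105/11) = -11/105 ≈ -0.10476)
A = 97/168 (A = 97/((8*21)) = 97/168 ≈ 0.57738)
A*D = (97/168)*(-11/105) = -1067/17640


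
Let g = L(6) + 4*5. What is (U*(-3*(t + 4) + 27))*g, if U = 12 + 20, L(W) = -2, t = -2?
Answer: 12096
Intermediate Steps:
U = 32
g = 18 (g = -2 + 4*5 = -2 + 20 = 18)
(U*(-3*(t + 4) + 27))*g = (32*(-3*(-2 + 4) + 27))*18 = (32*(-3*2 + 27))*18 = (32*(-6 + 27))*18 = (32*21)*18 = 672*18 = 12096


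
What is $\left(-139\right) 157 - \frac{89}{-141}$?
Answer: $- \frac{3076954}{141} \approx -21822.0$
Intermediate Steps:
$\left(-139\right) 157 - \frac{89}{-141} = -21823 - - \frac{89}{141} = -21823 + \frac{89}{141} = - \frac{3076954}{141}$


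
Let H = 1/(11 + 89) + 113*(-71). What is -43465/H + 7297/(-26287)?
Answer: 108402069697/21090033813 ≈ 5.1400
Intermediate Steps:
H = -802299/100 (H = 1/100 - 8023 = -802299/100 ≈ -8023.0)
-43465/H + 7297/(-26287) = -43465/(-802299/100) + 7297/(-26287) = -43465*(-100/802299) + 7297*(-1/26287) = 4346500/802299 - 7297/26287 = 108402069697/21090033813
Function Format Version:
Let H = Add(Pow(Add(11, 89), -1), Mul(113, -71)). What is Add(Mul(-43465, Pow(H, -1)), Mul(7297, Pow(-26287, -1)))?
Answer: Rational(108402069697, 21090033813) ≈ 5.1400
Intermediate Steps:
H = Rational(-802299, 100) (H = Add(Pow(100, -1), -8023) = Add(Rational(1, 100), -8023) = Rational(-802299, 100) ≈ -8023.0)
Add(Mul(-43465, Pow(H, -1)), Mul(7297, Pow(-26287, -1))) = Add(Mul(-43465, Pow(Rational(-802299, 100), -1)), Mul(7297, Pow(-26287, -1))) = Add(Mul(-43465, Rational(-100, 802299)), Mul(7297, Rational(-1, 26287))) = Add(Rational(4346500, 802299), Rational(-7297, 26287)) = Rational(108402069697, 21090033813)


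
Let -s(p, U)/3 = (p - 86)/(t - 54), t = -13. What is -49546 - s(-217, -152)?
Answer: -3318673/67 ≈ -49532.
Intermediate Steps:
s(p, U) = -258/67 + 3*p/67 (s(p, U) = -3*(p - 86)/(-13 - 54) = -3*(-86 + p)/(-67) = -3*(-86 + p)*(-1)/67 = -3*(86/67 - p/67) = -258/67 + 3*p/67)
-49546 - s(-217, -152) = -49546 - (-258/67 + (3/67)*(-217)) = -49546 - (-258/67 - 651/67) = -49546 - 1*(-909/67) = -49546 + 909/67 = -3318673/67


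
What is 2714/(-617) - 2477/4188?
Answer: -12894541/2583996 ≈ -4.9902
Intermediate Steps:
2714/(-617) - 2477/4188 = 2714*(-1/617) - 2477*1/4188 = -2714/617 - 2477/4188 = -12894541/2583996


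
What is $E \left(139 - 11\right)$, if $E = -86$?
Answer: $-11008$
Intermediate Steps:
$E \left(139 - 11\right) = - 86 \left(139 - 11\right) = \left(-86\right) 128 = -11008$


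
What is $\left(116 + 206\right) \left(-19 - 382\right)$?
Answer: $-129122$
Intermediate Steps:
$\left(116 + 206\right) \left(-19 - 382\right) = 322 \left(-401\right) = -129122$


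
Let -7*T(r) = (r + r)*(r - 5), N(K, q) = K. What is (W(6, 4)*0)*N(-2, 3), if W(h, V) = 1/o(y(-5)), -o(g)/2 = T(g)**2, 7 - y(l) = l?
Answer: 0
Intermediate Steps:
y(l) = 7 - l
T(r) = -2*r*(-5 + r)/7 (T(r) = -(r + r)*(r - 5)/7 = -2*r*(-5 + r)/7)
o(g) = -8*g**2*(5 - g)**2/49 (o(g) = -2*4*g**2*(5 - g)**2/49 = -8*g**2*(5 - g)**2/49)
W(h, V) = -1/1152 (W(h, V) = 1/(-8*(7 - 1*(-5))**2*(-5 + (7 - 1*(-5)))**2/49) = 1/(-8*(7 + 5)**2*(-5 + (7 + 5))**2/49) = 1/(-8/49*12**2*(-5 + 12)**2) = 1/(-8/49*144*7**2) = 1/(-8/49*144*49) = 1/(-1152) = -1/1152)
(W(6, 4)*0)*N(-2, 3) = -1/1152*0*(-2) = 0*(-2) = 0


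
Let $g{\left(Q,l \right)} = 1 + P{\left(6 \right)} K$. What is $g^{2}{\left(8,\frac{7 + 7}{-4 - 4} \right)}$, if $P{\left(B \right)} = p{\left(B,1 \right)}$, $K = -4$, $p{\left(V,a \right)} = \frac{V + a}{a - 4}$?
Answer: $\frac{961}{9} \approx 106.78$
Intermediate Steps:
$p{\left(V,a \right)} = \frac{V + a}{-4 + a}$
$P{\left(B \right)} = - \frac{1}{3} - \frac{B}{3}$ ($P{\left(B \right)} = \frac{B + 1}{-4 + 1} = \frac{1 + B}{-3} = - \frac{1 + B}{3} = - \frac{1}{3} - \frac{B}{3}$)
$g{\left(Q,l \right)} = \frac{31}{3}$ ($g{\left(Q,l \right)} = 1 + \left(- \frac{1}{3} - 2\right) \left(-4\right) = 1 - - \frac{28}{3} = 1 + \frac{28}{3} = \frac{31}{3}$)
$g^{2}{\left(8,\frac{7 + 7}{-4 - 4} \right)} = \left(\frac{31}{3}\right)^{2} = \frac{961}{9}$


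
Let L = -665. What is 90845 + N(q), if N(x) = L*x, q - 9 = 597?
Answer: -312145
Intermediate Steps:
q = 606 (q = 9 + 597 = 606)
N(x) = -665*x
90845 + N(q) = 90845 - 665*606 = 90845 - 402990 = -312145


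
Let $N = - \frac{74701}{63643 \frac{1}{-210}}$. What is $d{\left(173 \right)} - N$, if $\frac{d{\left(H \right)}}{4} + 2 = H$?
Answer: $\frac{27844602}{63643} \approx 437.51$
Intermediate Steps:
$d{\left(H \right)} = -8 + 4 H$
$N = \frac{15687210}{63643}$ ($N = - \frac{74701}{63643 \left(- \frac{1}{210}\right)} = - \frac{74701}{- \frac{63643}{210}} = - \frac{74701 \left(-210\right)}{63643} = \left(-1\right) \left(- \frac{15687210}{63643}\right) = \frac{15687210}{63643} \approx 246.49$)
$d{\left(173 \right)} - N = \left(-8 + 4 \cdot 173\right) - \frac{15687210}{63643} = \left(-8 + 692\right) - \frac{15687210}{63643} = 684 - \frac{15687210}{63643} = \frac{27844602}{63643}$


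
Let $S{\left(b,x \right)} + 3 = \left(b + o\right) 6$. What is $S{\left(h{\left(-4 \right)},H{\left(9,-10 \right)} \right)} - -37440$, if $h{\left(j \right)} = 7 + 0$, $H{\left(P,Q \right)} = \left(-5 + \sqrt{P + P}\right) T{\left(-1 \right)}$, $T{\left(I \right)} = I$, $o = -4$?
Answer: $37455$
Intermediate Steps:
$H{\left(P,Q \right)} = 5 - \sqrt{2} \sqrt{P}$ ($H{\left(P,Q \right)} = \left(-5 + \sqrt{P + P}\right) \left(-1\right) = \left(-5 + \sqrt{2 P}\right) \left(-1\right) = \left(-5 + \sqrt{2} \sqrt{P}\right) \left(-1\right) = 5 - \sqrt{2} \sqrt{P}$)
$h{\left(j \right)} = 7$
$S{\left(b,x \right)} = -27 + 6 b$ ($S{\left(b,x \right)} = -3 + \left(b - 4\right) 6 = -3 + \left(-4 + b\right) 6 = -3 + \left(-24 + 6 b\right) = -27 + 6 b$)
$S{\left(h{\left(-4 \right)},H{\left(9,-10 \right)} \right)} - -37440 = \left(-27 + 6 \cdot 7\right) - -37440 = \left(-27 + 42\right) + 37440 = 15 + 37440 = 37455$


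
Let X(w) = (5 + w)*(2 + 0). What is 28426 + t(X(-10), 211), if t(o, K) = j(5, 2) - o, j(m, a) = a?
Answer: 28438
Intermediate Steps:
X(w) = 10 + 2*w (X(w) = (5 + w)*2 = 10 + 2*w)
t(o, K) = 2 - o
28426 + t(X(-10), 211) = 28426 + (2 - (10 + 2*(-10))) = 28426 + (2 - (10 - 20)) = 28426 + (2 - 1*(-10)) = 28426 + (2 + 10) = 28426 + 12 = 28438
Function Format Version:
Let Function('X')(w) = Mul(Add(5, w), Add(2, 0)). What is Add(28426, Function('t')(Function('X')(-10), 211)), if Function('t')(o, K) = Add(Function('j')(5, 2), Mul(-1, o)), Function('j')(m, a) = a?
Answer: 28438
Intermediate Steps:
Function('X')(w) = Add(10, Mul(2, w)) (Function('X')(w) = Mul(Add(5, w), 2) = Add(10, Mul(2, w)))
Function('t')(o, K) = Add(2, Mul(-1, o))
Add(28426, Function('t')(Function('X')(-10), 211)) = Add(28426, Add(2, Mul(-1, Add(10, Mul(2, -10))))) = Add(28426, Add(2, Mul(-1, Add(10, -20)))) = Add(28426, Add(2, Mul(-1, -10))) = Add(28426, Add(2, 10)) = Add(28426, 12) = 28438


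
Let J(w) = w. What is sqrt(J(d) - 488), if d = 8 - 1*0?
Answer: 4*I*sqrt(30) ≈ 21.909*I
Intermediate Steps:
d = 8 (d = 8 + 0 = 8)
sqrt(J(d) - 488) = sqrt(8 - 488) = sqrt(-480) = 4*I*sqrt(30)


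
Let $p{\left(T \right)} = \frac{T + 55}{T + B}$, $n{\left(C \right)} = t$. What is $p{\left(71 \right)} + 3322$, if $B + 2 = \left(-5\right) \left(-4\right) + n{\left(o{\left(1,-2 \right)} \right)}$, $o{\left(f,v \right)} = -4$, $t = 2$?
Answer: $\frac{43204}{13} \approx 3323.4$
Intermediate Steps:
$n{\left(C \right)} = 2$
$B = 20$ ($B = -2 + \left(\left(-5\right) \left(-4\right) + 2\right) = -2 + \left(20 + 2\right) = -2 + 22 = 20$)
$p{\left(T \right)} = \frac{55 + T}{20 + T}$ ($p{\left(T \right)} = \frac{T + 55}{T + 20} = \frac{55 + T}{20 + T}$)
$p{\left(71 \right)} + 3322 = \frac{55 + 71}{20 + 71} + 3322 = \frac{1}{91} \cdot 126 + 3322 = \frac{18}{13} + 3322 = \frac{43204}{13}$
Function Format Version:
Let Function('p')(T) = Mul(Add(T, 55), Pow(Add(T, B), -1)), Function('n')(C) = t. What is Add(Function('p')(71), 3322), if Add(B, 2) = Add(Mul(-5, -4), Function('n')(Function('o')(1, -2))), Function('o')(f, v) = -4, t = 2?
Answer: Rational(43204, 13) ≈ 3323.4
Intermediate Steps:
Function('n')(C) = 2
B = 20 (B = Add(-2, Add(Mul(-5, -4), 2)) = Add(-2, Add(20, 2)) = Add(-2, 22) = 20)
Function('p')(T) = Mul(Pow(Add(20, T), -1), Add(55, T)) (Function('p')(T) = Mul(Add(T, 55), Pow(Add(T, 20), -1)) = Mul(Add(55, T), Pow(Add(20, T), -1)) = Mul(Pow(Add(20, T), -1), Add(55, T)))
Add(Function('p')(71), 3322) = Add(Mul(Pow(Add(20, 71), -1), Add(55, 71)), 3322) = Add(Mul(Pow(91, -1), 126), 3322) = Add(Mul(Rational(1, 91), 126), 3322) = Add(Rational(18, 13), 3322) = Rational(43204, 13)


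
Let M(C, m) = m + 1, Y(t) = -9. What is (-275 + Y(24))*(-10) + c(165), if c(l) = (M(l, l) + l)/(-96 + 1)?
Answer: 269469/95 ≈ 2836.5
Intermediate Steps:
M(C, m) = 1 + m
c(l) = -1/95 - 2*l/95 (c(l) = ((1 + l) + l)/(-96 + 1) = (1 + 2*l)/(-95) = (1 + 2*l)*(-1/95) = -1/95 - 2*l/95)
(-275 + Y(24))*(-10) + c(165) = (-275 - 9)*(-10) + (-1/95 - 2/95*165) = -284*(-10) + (-1/95 - 66/19) = 2840 - 331/95 = 269469/95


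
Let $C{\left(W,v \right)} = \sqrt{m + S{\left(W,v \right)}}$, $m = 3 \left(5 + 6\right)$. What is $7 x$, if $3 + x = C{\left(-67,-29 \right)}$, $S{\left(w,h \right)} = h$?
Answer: $-7$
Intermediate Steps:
$m = 33$ ($m = 3 \cdot 11 = 33$)
$C{\left(W,v \right)} = \sqrt{33 + v}$
$x = -1$ ($x = -3 + \sqrt{33 - 29} = -3 + \sqrt{4} = -3 + 2 = -1$)
$7 x = 7 \left(-1\right) = -7$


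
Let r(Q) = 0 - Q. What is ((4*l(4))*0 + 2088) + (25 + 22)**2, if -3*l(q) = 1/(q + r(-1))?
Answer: 4297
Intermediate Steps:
r(Q) = -Q
l(q) = -1/(3*(1 + q)) (l(q) = -1/(3*(q - 1*(-1))) = -1/(3*(q + 1)) = -1/(3*(1 + q)))
((4*l(4))*0 + 2088) + (25 + 22)**2 = ((4*(-1/(3 + 3*4)))*0 + 2088) + (25 + 22)**2 = ((4*(-1/(3 + 12)))*0 + 2088) + 47**2 = ((4*(-1/15))*0 + 2088) + 2209 = (-4/15*0 + 2088) + 2209 = (0 + 2088) + 2209 = 2088 + 2209 = 4297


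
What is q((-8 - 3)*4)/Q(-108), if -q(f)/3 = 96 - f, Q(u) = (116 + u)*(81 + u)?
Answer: 35/18 ≈ 1.9444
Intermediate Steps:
Q(u) = (81 + u)*(116 + u)
q(f) = -288 + 3*f (q(f) = -3*(96 - f) = -288 + 3*f)
q((-8 - 3)*4)/Q(-108) = (-288 + 3*((-8 - 3)*4))/(9396 + (-108)**2 + 197*(-108)) = (-288 + 3*(-11*4))/(9396 + 11664 - 21276) = (-288 + 3*(-44))/(-216) = (-288 - 132)*(-1/216) = -420*(-1/216) = 35/18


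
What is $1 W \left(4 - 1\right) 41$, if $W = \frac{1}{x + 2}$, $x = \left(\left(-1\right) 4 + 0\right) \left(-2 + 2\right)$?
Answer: $\frac{123}{2} \approx 61.5$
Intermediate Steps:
$x = 0$ ($x = \left(-4 + 0\right) 0 = \left(-4\right) 0 = 0$)
$W = \frac{1}{2}$ ($W = \frac{1}{0 + 2} = \frac{1}{2} \approx 0.5$)
$1 W \left(4 - 1\right) 41 = 1 \cdot \frac{1}{2} \left(4 - 1\right) 41 = \frac{1}{2} \cdot 3 \cdot 41 = \frac{3}{2} \cdot 41 = \frac{123}{2}$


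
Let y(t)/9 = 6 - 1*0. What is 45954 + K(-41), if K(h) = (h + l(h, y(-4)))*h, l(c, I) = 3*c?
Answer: 52678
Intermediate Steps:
y(t) = 54 (y(t) = 9*(6 - 1*0) = 9*(6 + 0) = 9*6 = 54)
K(h) = 4*h² (K(h) = (h + 3*h)*h = (4*h)*h = 4*h²)
45954 + K(-41) = 45954 + 4*(-41)² = 45954 + 4*1681 = 45954 + 6724 = 52678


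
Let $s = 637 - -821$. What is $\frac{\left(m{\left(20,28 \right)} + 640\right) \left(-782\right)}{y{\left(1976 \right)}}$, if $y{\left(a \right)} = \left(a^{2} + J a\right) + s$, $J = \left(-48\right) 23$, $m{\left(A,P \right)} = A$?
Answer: $- \frac{51612}{172453} \approx -0.29928$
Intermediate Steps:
$s = 1458$ ($s = 637 + 821 = 1458$)
$J = -1104$
$y{\left(a \right)} = 1458 + a^{2} - 1104 a$ ($y{\left(a \right)} = \left(a^{2} - 1104 a\right) + 1458 = 1458 + a^{2} - 1104 a$)
$\frac{\left(m{\left(20,28 \right)} + 640\right) \left(-782\right)}{y{\left(1976 \right)}} = \frac{\left(20 + 640\right) \left(-782\right)}{1458 + 1976^{2} - 2181504} = \frac{660 \left(-782\right)}{1458 + 3904576 - 2181504} = - \frac{516120}{1724530} = \left(-516120\right) \frac{1}{1724530} = - \frac{51612}{172453}$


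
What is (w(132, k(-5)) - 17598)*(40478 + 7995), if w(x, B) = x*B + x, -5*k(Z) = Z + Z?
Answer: -833832546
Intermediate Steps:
k(Z) = -2*Z/5 (k(Z) = -(Z + Z)/5 = -2*Z/5)
w(x, B) = x + B*x (w(x, B) = B*x + x = x + B*x)
(w(132, k(-5)) - 17598)*(40478 + 7995) = (132*(1 - 2/5*(-5)) - 17598)*(40478 + 7995) = (132*(1 + 2) - 17598)*48473 = (132*3 - 17598)*48473 = (396 - 17598)*48473 = -17202*48473 = -833832546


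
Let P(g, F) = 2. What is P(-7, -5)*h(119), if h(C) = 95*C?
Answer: 22610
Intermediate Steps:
P(-7, -5)*h(119) = 2*(95*119) = 2*11305 = 22610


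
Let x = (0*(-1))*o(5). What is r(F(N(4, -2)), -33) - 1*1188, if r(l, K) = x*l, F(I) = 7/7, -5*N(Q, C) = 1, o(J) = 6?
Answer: -1188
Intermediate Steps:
N(Q, C) = -1/5 (N(Q, C) = -1/5*1 = -1/5)
F(I) = 1 (F(I) = 7*(1/7) = 1)
x = 0 (x = (0*(-1))*6 = 0*6 = 0)
r(l, K) = 0 (r(l, K) = 0*l = 0)
r(F(N(4, -2)), -33) - 1*1188 = 0 - 1*1188 = 0 - 1188 = -1188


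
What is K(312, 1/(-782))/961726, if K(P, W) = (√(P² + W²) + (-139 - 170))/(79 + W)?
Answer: -120819/29706273551 + √59528192257/59412547102 ≈ 3.9487e-8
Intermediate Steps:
K(P, W) = (-309 + √(P² + W²))/(79 + W) (K(P, W) = (√(P² + W²) - 309)/(79 + W) = (-309 + √(P² + W²))/(79 + W))
K(312, 1/(-782))/961726 = ((-309 + √(312² + (1/(-782))²))/(79 + 1/(-782)))/961726 = ((-309 + √(97344 + (-1/782)²))/(79 - 1/782))*(1/961726) = ((-309 + √(97344 + 1/611524))/(61777/782))*(1/961726) = (782*(-309 + √(59528192257/611524))/61777)*(1/961726) = (782*(-309 + √59528192257/782)/61777)*(1/961726) = (-241638/61777 + √59528192257/61777)*(1/961726) = -120819/29706273551 + √59528192257/59412547102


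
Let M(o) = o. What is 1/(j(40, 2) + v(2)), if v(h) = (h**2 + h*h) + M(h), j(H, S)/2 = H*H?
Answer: 1/3210 ≈ 0.00031153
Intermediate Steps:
j(H, S) = 2*H**2 (j(H, S) = 2*(H*H) = 2*H**2)
v(h) = h + 2*h**2 (v(h) = (h**2 + h*h) + h = (h**2 + h**2) + h = 2*h**2 + h = h + 2*h**2)
1/(j(40, 2) + v(2)) = 1/(2*40**2 + 2*(1 + 2*2)) = 1/(2*1600 + 2*(1 + 4)) = 1/(3200 + 2*5) = 1/(3200 + 10) = 1/3210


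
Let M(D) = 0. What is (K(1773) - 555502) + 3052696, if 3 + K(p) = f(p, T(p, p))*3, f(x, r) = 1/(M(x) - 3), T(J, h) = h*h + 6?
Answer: 2497190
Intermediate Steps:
T(J, h) = 6 + h² (T(J, h) = h² + 6 = 6 + h²)
f(x, r) = -⅓ (f(x, r) = 1/(0 - 3) = 1/(-3) = -⅓)
K(p) = -4 (K(p) = -3 - ⅓*3 = -3 - 1 = -4)
(K(1773) - 555502) + 3052696 = (-4 - 555502) + 3052696 = -555506 + 3052696 = 2497190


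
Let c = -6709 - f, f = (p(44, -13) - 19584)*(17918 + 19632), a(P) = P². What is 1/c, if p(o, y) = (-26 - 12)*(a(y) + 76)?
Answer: 1/1084962991 ≈ 9.2169e-10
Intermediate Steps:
p(o, y) = -2888 - 38*y² (p(o, y) = (-26 - 12)*(y² + 76) = -38*(76 + y²) = -2888 - 38*y²)
f = -1084969700 (f = ((-2888 - 38*(-13)²) - 19584)*(17918 + 19632) = ((-2888 - 38*169) - 19584)*37550 = ((-2888 - 6422) - 19584)*37550 = (-9310 - 19584)*37550 = -28894*37550 = -1084969700)
c = 1084962991 (c = -6709 - 1*(-1084969700) = -6709 + 1084969700 = 1084962991)
1/c = 1/1084962991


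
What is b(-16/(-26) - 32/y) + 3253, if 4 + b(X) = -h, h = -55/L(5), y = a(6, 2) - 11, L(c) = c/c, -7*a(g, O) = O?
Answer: 3304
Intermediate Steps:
a(g, O) = -O/7
L(c) = 1
y = -79/7 (y = -1/7*2 - 11 = -2/7 - 11 = -79/7 ≈ -11.286)
h = -55 (h = -55/1 = -55*1 = -55)
b(X) = 51 (b(X) = -4 - 1*(-55) = -4 + 55 = 51)
b(-16/(-26) - 32/y) + 3253 = 51 + 3253 = 3304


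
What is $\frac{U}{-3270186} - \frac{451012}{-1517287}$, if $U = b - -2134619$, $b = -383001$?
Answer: $- \frac{25713349829}{107865450117} \approx -0.23838$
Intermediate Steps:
$U = 1751618$ ($U = -383001 - -2134619 = -383001 + 2134619 = 1751618$)
$\frac{U}{-3270186} - \frac{451012}{-1517287} = \frac{1751618}{-3270186} - \frac{451012}{-1517287} = 1751618 \left(- \frac{1}{3270186}\right) - - \frac{451012}{1517287} = - \frac{875809}{1635093} + \frac{451012}{1517287} = - \frac{25713349829}{107865450117}$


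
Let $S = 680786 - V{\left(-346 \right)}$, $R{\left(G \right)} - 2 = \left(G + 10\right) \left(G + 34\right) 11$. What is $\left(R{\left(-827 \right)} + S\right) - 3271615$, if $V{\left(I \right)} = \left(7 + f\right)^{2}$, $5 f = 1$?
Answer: $\frac{113395304}{25} \approx 4.5358 \cdot 10^{6}$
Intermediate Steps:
$f = \frac{1}{5}$ ($f = \frac{1}{5} \cdot 1 = \frac{1}{5} \approx 0.2$)
$V{\left(I \right)} = \frac{1296}{25}$ ($V{\left(I \right)} = \left(7 + \frac{1}{5}\right)^{2} = \left(\frac{36}{5}\right)^{2} = \frac{1296}{25}$)
$R{\left(G \right)} = 2 + 11 \left(10 + G\right) \left(34 + G\right)$ ($R{\left(G \right)} = 2 + \left(G + 10\right) \left(G + 34\right) 11 = 2 + \left(10 + G\right) \left(34 + G\right) 11 = 2 + 11 \left(10 + G\right) \left(34 + G\right)$)
$S = \frac{17018354}{25}$ ($S = 680786 - \frac{1296}{25} = \frac{17018354}{25} \approx 6.8073 \cdot 10^{5}$)
$\left(R{\left(-827 \right)} + S\right) - 3271615 = \left(\left(3742 + 11 \left(-827\right)^{2} + 484 \left(-827\right)\right) + \frac{17018354}{25}\right) - 3271615 = \left(\left(3742 + 11 \cdot 683929 - 400268\right) + \frac{17018354}{25}\right) - 3271615 = \left(\left(3742 + 7523219 - 400268\right) + \frac{17018354}{25}\right) - 3271615 = \left(7126693 + \frac{17018354}{25}\right) - 3271615 = \frac{195185679}{25} - 3271615 = \frac{113395304}{25}$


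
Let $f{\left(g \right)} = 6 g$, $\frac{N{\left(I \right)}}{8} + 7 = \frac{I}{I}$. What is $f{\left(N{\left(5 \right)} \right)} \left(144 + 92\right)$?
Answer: $-67968$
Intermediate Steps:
$N{\left(I \right)} = -48$ ($N{\left(I \right)} = -56 + 8 \frac{I}{I} = -56 + 8 \cdot 1 = -56 + 8 = -48$)
$f{\left(N{\left(5 \right)} \right)} \left(144 + 92\right) = 6 \left(-48\right) \left(144 + 92\right) = \left(-288\right) 236 = -67968$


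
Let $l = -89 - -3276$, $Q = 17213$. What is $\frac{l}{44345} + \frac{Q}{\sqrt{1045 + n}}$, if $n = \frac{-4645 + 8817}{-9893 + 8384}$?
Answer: $\frac{3187}{44345} + \frac{17213 \sqrt{2373254097}}{1572733} \approx 533.25$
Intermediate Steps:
$n = - \frac{4172}{1509}$ ($n = \frac{4172}{-1509} = 4172 \left(- \frac{1}{1509}\right) = - \frac{4172}{1509} \approx -2.7647$)
$l = 3187$ ($l = -89 + 3276 = 3187$)
$\frac{l}{44345} + \frac{Q}{\sqrt{1045 + n}} = \frac{3187}{44345} + \frac{17213}{\sqrt{1045 - \frac{4172}{1509}}} = 3187 \cdot \frac{1}{44345} + \frac{17213}{\sqrt{\frac{1572733}{1509}}} = \frac{3187}{44345} + \frac{17213}{\frac{1}{1509} \sqrt{2373254097}} = \frac{3187}{44345} + 17213 \frac{\sqrt{2373254097}}{1572733} = \frac{3187}{44345} + \frac{17213 \sqrt{2373254097}}{1572733}$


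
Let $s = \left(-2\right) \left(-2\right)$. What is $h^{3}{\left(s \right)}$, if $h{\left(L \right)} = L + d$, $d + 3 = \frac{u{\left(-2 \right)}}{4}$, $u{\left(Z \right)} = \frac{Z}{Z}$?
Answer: $\frac{125}{64} \approx 1.9531$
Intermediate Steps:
$u{\left(Z \right)} = 1$
$d = - \frac{11}{4}$ ($d = -3 + 1 \cdot \frac{1}{4} = -3 + \frac{1}{4} = - \frac{11}{4} \approx -2.75$)
$s = 4$
$h{\left(L \right)} = - \frac{11}{4} + L$ ($h{\left(L \right)} = L - \frac{11}{4} = - \frac{11}{4} + L$)
$h^{3}{\left(s \right)} = \left(- \frac{11}{4} + 4\right)^{3} = \left(\frac{5}{4}\right)^{3} = \frac{125}{64}$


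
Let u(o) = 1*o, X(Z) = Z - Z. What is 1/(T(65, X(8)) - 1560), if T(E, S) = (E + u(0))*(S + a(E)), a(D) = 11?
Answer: -1/845 ≈ -0.0011834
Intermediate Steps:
X(Z) = 0
u(o) = o
T(E, S) = E*(11 + S) (T(E, S) = (E + 0)*(S + 11) = E*(11 + S))
1/(T(65, X(8)) - 1560) = 1/(65*(11 + 0) - 1560) = 1/(65*11 - 1560) = 1/(715 - 1560) = 1/(-845) = -1/845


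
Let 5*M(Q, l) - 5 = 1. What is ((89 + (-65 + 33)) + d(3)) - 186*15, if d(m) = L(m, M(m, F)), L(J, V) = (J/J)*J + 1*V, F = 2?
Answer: -13644/5 ≈ -2728.8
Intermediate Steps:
M(Q, l) = 6/5 (M(Q, l) = 1 + (⅕)*1 = 1 + ⅕ = 6/5)
L(J, V) = J + V (L(J, V) = 1*J + V = J + V)
d(m) = 6/5 + m (d(m) = m + 6/5 = 6/5 + m)
((89 + (-65 + 33)) + d(3)) - 186*15 = ((89 + (-65 + 33)) + (6/5 + 3)) - 186*15 = ((89 - 32) + 21/5) - 2790 = (57 + 21/5) - 2790 = 306/5 - 2790 = -13644/5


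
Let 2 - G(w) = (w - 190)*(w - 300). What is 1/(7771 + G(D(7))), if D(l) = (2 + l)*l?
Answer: -1/22326 ≈ -4.4791e-5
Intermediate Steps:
D(l) = l*(2 + l)
G(w) = 2 - (-300 + w)*(-190 + w) (G(w) = 2 - (w - 190)*(w - 300) = 2 - (-190 + w)*(-300 + w) = 2 - (-300 + w)*(-190 + w))
1/(7771 + G(D(7))) = 1/(7771 + (-56998 - (7*(2 + 7))**2 + 490*(7*(2 + 7)))) = 1/(7771 + (-56998 - (7*9)**2 + 490*(7*9))) = 1/(7771 + (-56998 - 1*63**2 + 490*63)) = 1/(7771 + (-56998 - 1*3969 + 30870)) = 1/(7771 + (-56998 - 3969 + 30870)) = 1/(7771 - 30097) = 1/(-22326) = -1/22326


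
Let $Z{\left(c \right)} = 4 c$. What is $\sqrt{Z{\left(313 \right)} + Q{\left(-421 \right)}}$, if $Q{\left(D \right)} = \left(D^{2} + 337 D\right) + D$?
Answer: $\sqrt{36195} \approx 190.25$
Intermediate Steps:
$Q{\left(D \right)} = D^{2} + 338 D$
$\sqrt{Z{\left(313 \right)} + Q{\left(-421 \right)}} = \sqrt{4 \cdot 313 - 421 \left(338 - 421\right)} = \sqrt{1252 - -34943} = \sqrt{1252 + 34943} = \sqrt{36195}$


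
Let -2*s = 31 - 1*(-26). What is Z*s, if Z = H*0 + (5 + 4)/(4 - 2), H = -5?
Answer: -513/4 ≈ -128.25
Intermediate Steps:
Z = 9/2 (Z = -5*0 + (5 + 4)/(4 - 2) = 0 + 9/2 = 9/2 ≈ 4.5000)
s = -57/2 (s = -(31 - 1*(-26))/2 = -(31 + 26)/2 = -½*57 = -57/2 ≈ -28.500)
Z*s = (9/2)*(-57/2) = -513/4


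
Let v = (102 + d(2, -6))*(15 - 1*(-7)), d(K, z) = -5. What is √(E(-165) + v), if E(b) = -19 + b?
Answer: 5*√78 ≈ 44.159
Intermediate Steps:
v = 2134 (v = (102 - 5)*(15 - 1*(-7)) = 97*(15 + 7) = 97*22 = 2134)
√(E(-165) + v) = √((-19 - 165) + 2134) = √(-184 + 2134) = √1950 = 5*√78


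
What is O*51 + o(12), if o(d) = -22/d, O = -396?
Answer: -121187/6 ≈ -20198.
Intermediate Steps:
o(d) = -22/d
O*51 + o(12) = -396*51 - 22/12 = -20196 - 22*1/12 = -20196 - 11/6 = -121187/6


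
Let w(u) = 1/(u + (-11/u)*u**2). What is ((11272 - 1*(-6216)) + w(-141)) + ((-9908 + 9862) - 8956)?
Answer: 11965261/1410 ≈ 8486.0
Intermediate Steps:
w(u) = -1/(10*u) (w(u) = 1/(u - 11*u) = 1/(-10*u) = -1/(10*u))
((11272 - 1*(-6216)) + w(-141)) + ((-9908 + 9862) - 8956) = ((11272 - 1*(-6216)) - 1/10/(-141)) + ((-9908 + 9862) - 8956) = ((11272 + 6216) - 1/10*(-1/141)) + (-46 - 8956) = (17488 + 1/1410) - 9002 = 24658081/1410 - 9002 = 11965261/1410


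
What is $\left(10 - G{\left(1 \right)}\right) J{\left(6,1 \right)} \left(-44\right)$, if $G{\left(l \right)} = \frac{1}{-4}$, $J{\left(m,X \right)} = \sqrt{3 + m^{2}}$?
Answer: $- 451 \sqrt{39} \approx -2816.5$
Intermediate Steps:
$G{\left(l \right)} = - \frac{1}{4}$
$\left(10 - G{\left(1 \right)}\right) J{\left(6,1 \right)} \left(-44\right) = \left(10 - - \frac{1}{4}\right) \sqrt{3 + 6^{2}} \left(-44\right) = \left(10 + \frac{1}{4}\right) \sqrt{3 + 36} \left(-44\right) = \frac{41 \sqrt{39}}{4} \left(-44\right) = - 451 \sqrt{39}$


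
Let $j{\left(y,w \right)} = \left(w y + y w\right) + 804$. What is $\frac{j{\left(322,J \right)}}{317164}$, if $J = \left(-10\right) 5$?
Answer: $- \frac{7849}{79291} \approx -0.09899$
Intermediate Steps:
$J = -50$
$j{\left(y,w \right)} = 804 + 2 w y$ ($j{\left(y,w \right)} = \left(w y + w y\right) + 804 = 2 w y + 804 = 804 + 2 w y$)
$\frac{j{\left(322,J \right)}}{317164} = \frac{804 + 2 \left(-50\right) 322}{317164} = \left(804 - 32200\right) \frac{1}{317164} = \left(-31396\right) \frac{1}{317164} = - \frac{7849}{79291}$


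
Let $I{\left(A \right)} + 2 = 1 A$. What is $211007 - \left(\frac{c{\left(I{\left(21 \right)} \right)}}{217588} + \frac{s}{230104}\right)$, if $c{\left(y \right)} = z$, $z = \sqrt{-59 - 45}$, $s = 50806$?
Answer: $\frac{3468107423}{16436} - \frac{i \sqrt{26}}{108794} \approx 2.1101 \cdot 10^{5} - 4.6869 \cdot 10^{-5} i$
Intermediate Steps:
$I{\left(A \right)} = -2 + A$ ($I{\left(A \right)} = -2 + 1 A = -2 + A$)
$z = 2 i \sqrt{26}$ ($z = \sqrt{-104} = 2 i \sqrt{26} \approx 10.198 i$)
$c{\left(y \right)} = 2 i \sqrt{26}$
$211007 - \left(\frac{c{\left(I{\left(21 \right)} \right)}}{217588} + \frac{s}{230104}\right) = 211007 - \left(\frac{2 i \sqrt{26}}{217588} + \frac{50806}{230104}\right) = 211007 - \left(2 i \sqrt{26} \cdot \frac{1}{217588} + 50806 \cdot \frac{1}{230104}\right) = 211007 - \left(\frac{i \sqrt{26}}{108794} + \frac{3629}{16436}\right) = 211007 - \left(\frac{3629}{16436} + \frac{i \sqrt{26}}{108794}\right) = \frac{3468107423}{16436} - \frac{i \sqrt{26}}{108794}$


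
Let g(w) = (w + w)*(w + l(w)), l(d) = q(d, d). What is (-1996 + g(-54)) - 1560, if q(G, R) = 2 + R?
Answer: 7892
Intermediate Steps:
l(d) = 2 + d
g(w) = 2*w*(2 + 2*w) (g(w) = (w + w)*(w + (2 + w)) = (2*w)*(2 + 2*w) = 2*w*(2 + 2*w))
(-1996 + g(-54)) - 1560 = (-1996 + 4*(-54)*(1 - 54)) - 1560 = (-1996 + 4*(-54)*(-53)) - 1560 = (-1996 + 11448) - 1560 = 9452 - 1560 = 7892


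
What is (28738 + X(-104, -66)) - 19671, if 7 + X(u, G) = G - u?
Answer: 9098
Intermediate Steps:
X(u, G) = -7 + G - u (X(u, G) = -7 + (G - u) = -7 + G - u)
(28738 + X(-104, -66)) - 19671 = (28738 + (-7 - 66 - 1*(-104))) - 19671 = (28738 + (-7 - 66 + 104)) - 19671 = (28738 + 31) - 19671 = 28769 - 19671 = 9098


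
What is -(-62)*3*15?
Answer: 2790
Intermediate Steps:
-(-62)*3*15 = -31*(-6)*15 = 186*15 = 2790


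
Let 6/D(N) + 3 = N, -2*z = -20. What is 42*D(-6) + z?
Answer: -18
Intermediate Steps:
z = 10 (z = -½*(-20) = 10)
D(N) = 6/(-3 + N)
42*D(-6) + z = 42*(6/(-3 - 6)) + 10 = 42*(6/(-9)) + 10 = 42*(6*(-⅑)) + 10 = 42*(-⅔) + 10 = -28 + 10 = -18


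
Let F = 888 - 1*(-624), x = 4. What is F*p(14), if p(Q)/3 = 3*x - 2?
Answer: 45360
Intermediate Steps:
F = 1512 (F = 888 + 624 = 1512)
p(Q) = 30 (p(Q) = 3*(3*4 - 2) = 3*(12 - 2) = 3*10 = 30)
F*p(14) = 1512*30 = 45360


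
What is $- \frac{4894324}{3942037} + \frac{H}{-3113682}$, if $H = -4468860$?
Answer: $\frac{36015801922}{185973479549} \approx 0.19366$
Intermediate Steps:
$- \frac{4894324}{3942037} + \frac{H}{-3113682} = - \frac{4894324}{3942037} - \frac{4468860}{-3113682} = \left(-4894324\right) \frac{1}{3942037} - - \frac{67710}{47177} = - \frac{4894324}{3942037} + \frac{67710}{47177} = \frac{36015801922}{185973479549}$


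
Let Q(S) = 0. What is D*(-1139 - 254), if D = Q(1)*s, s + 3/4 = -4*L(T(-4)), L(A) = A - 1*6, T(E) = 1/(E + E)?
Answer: 0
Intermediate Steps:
T(E) = 1/(2*E)
L(A) = -6 + A (L(A) = A - 6 = -6 + A)
s = 95/4 (s = -¾ - 4*(-6 + (½)/(-4)) = -¾ - 4*(-6 + (½)*(-¼)) = -¾ - 4*(-6 - ⅛) = -¾ - 4*(-49/8) = -¾ + 49/2 = 95/4 ≈ 23.750)
D = 0 (D = 0*(95/4) = 0)
D*(-1139 - 254) = 0*(-1139 - 254) = 0*(-1393) = 0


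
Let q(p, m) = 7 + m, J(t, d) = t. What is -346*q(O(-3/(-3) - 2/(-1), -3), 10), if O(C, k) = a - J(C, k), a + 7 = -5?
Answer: -5882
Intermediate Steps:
a = -12 (a = -7 - 5 = -12)
O(C, k) = -12 - C
-346*q(O(-3/(-3) - 2/(-1), -3), 10) = -346*(7 + 10) = -346*17 = -5882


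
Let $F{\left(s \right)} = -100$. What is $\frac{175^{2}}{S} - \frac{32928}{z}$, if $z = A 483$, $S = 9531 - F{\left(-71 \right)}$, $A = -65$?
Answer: $\frac{60885783}{14398345} \approx 4.2287$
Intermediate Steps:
$S = 9631$ ($S = 9531 - -100 = 9531 + 100 = 9631$)
$z = -31395$ ($z = \left(-65\right) 483 = -31395$)
$\frac{175^{2}}{S} - \frac{32928}{z} = \frac{175^{2}}{9631} - \frac{32928}{-31395} = 30625 \cdot \frac{1}{9631} - - \frac{1568}{1495} = \frac{30625}{9631} + \frac{1568}{1495} = \frac{60885783}{14398345}$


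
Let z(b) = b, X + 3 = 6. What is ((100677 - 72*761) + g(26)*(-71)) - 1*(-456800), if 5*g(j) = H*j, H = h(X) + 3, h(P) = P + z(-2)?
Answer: 2506041/5 ≈ 5.0121e+5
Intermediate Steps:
X = 3 (X = -3 + 6 = 3)
h(P) = -2 + P (h(P) = P - 2 = -2 + P)
H = 4 (H = (-2 + 3) + 3 = 1 + 3 = 4)
g(j) = 4*j/5 (g(j) = (4*j)/5 = 4*j/5)
((100677 - 72*761) + g(26)*(-71)) - 1*(-456800) = ((100677 - 72*761) + ((⅘)*26)*(-71)) - 1*(-456800) = ((100677 - 54792) + (104/5)*(-71)) + 456800 = (45885 - 7384/5) + 456800 = 222041/5 + 456800 = 2506041/5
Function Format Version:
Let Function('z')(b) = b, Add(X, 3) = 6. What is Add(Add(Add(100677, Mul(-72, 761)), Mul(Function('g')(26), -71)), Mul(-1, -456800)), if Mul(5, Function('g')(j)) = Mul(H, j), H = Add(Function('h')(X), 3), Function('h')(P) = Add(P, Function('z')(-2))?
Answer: Rational(2506041, 5) ≈ 5.0121e+5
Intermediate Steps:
X = 3 (X = Add(-3, 6) = 3)
Function('h')(P) = Add(-2, P) (Function('h')(P) = Add(P, -2) = Add(-2, P))
H = 4 (H = Add(Add(-2, 3), 3) = Add(1, 3) = 4)
Function('g')(j) = Mul(Rational(4, 5), j) (Function('g')(j) = Mul(Rational(1, 5), Mul(4, j)) = Mul(Rational(4, 5), j))
Add(Add(Add(100677, Mul(-72, 761)), Mul(Function('g')(26), -71)), Mul(-1, -456800)) = Add(Add(Add(100677, Mul(-72, 761)), Mul(Mul(Rational(4, 5), 26), -71)), Mul(-1, -456800)) = Add(Add(Add(100677, -54792), Mul(Rational(104, 5), -71)), 456800) = Add(Add(45885, Rational(-7384, 5)), 456800) = Add(Rational(222041, 5), 456800) = Rational(2506041, 5)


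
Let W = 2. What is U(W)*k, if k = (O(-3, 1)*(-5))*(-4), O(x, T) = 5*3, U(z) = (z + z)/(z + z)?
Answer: 300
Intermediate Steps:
U(z) = 1 (U(z) = (2*z)/((2*z)) = (2*z)*(1/(2*z)) = 1)
O(x, T) = 15
k = 300 (k = (15*(-5))*(-4) = -75*(-4) = 300)
U(W)*k = 1*300 = 300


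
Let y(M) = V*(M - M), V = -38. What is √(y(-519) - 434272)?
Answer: 4*I*√27142 ≈ 658.99*I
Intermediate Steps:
y(M) = 0 (y(M) = -38*(M - M) = -38*0 = 0)
√(y(-519) - 434272) = √(0 - 434272) = √(-434272) = 4*I*√27142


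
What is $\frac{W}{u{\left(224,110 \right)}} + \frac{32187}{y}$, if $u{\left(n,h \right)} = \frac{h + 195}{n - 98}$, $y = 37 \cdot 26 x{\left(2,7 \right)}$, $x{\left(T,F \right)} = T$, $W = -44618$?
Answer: $- \frac{10806656997}{586820} \approx -18416.0$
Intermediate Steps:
$y = 1924$ ($y = 37 \cdot 26 \cdot 2 = 962 \cdot 2 = 1924$)
$u{\left(n,h \right)} = \frac{195 + h}{-98 + n}$
$\frac{W}{u{\left(224,110 \right)}} + \frac{32187}{y} = - \frac{44618}{\frac{1}{-98 + 224} \left(195 + 110\right)} + \frac{32187}{1924} = - \frac{44618}{\frac{1}{126} \cdot 305} + 32187 \cdot \frac{1}{1924} = - \frac{44618}{\frac{1}{126} \cdot 305} + \frac{32187}{1924} = - \frac{44618}{\frac{305}{126}} + \frac{32187}{1924} = \left(-44618\right) \frac{126}{305} + \frac{32187}{1924} = - \frac{5621868}{305} + \frac{32187}{1924} = - \frac{10806656997}{586820}$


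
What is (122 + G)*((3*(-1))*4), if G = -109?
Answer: -156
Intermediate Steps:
(122 + G)*((3*(-1))*4) = (122 - 109)*((3*(-1))*4) = 13*(-3*4) = 13*(-12) = -156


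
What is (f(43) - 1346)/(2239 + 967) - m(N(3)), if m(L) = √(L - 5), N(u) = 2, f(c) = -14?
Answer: -680/1603 - I*√3 ≈ -0.4242 - 1.732*I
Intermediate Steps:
m(L) = √(-5 + L)
(f(43) - 1346)/(2239 + 967) - m(N(3)) = (-14 - 1346)/(2239 + 967) - √(-5 + 2) = -1360/3206 - √(-3) = -1360*1/3206 - I*√3 = -680/1603 - I*√3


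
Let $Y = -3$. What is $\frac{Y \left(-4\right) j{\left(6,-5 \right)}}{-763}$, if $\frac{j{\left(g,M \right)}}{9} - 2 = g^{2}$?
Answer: $- \frac{4104}{763} \approx -5.3788$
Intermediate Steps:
$j{\left(g,M \right)} = 18 + 9 g^{2}$
$\frac{Y \left(-4\right) j{\left(6,-5 \right)}}{-763} = \frac{\left(-3\right) \left(-4\right) \left(18 + 9 \cdot 6^{2}\right)}{-763} = 12 \left(18 + 9 \cdot 36\right) \left(- \frac{1}{763}\right) = 12 \left(18 + 324\right) \left(- \frac{1}{763}\right) = 12 \cdot 342 \left(- \frac{1}{763}\right) = 4104 \left(- \frac{1}{763}\right) = - \frac{4104}{763}$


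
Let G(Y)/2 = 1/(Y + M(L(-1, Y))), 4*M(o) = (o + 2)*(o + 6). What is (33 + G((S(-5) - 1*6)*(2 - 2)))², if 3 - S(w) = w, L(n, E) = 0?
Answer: 10201/9 ≈ 1133.4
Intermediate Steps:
M(o) = (2 + o)*(6 + o)/4 (M(o) = ((o + 2)*(o + 6))/4 = ((2 + o)*(6 + o))/4 = (2 + o)*(6 + o)/4)
S(w) = 3 - w
G(Y) = 2/(3 + Y) (G(Y) = 2/(Y + (3 + 2*0 + (¼)*0²)) = 2/(Y + (3 + 0 + (¼)*0)) = 2/(Y + (3 + 0 + 0)) = 2/(Y + 3) = 2/(3 + Y))
(33 + G((S(-5) - 1*6)*(2 - 2)))² = (33 + 2/(3 + ((3 - 1*(-5)) - 1*6)*(2 - 2)))² = (33 + 2/(3 + ((3 + 5) - 6)*0))² = (33 + 2/(3 + (8 - 6)*0))² = (33 + 2/(3 + 2*0))² = (33 + 2/(3 + 0))² = (33 + 2/3)² = (33 + 2*(⅓))² = (33 + ⅔)² = (101/3)² = 10201/9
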